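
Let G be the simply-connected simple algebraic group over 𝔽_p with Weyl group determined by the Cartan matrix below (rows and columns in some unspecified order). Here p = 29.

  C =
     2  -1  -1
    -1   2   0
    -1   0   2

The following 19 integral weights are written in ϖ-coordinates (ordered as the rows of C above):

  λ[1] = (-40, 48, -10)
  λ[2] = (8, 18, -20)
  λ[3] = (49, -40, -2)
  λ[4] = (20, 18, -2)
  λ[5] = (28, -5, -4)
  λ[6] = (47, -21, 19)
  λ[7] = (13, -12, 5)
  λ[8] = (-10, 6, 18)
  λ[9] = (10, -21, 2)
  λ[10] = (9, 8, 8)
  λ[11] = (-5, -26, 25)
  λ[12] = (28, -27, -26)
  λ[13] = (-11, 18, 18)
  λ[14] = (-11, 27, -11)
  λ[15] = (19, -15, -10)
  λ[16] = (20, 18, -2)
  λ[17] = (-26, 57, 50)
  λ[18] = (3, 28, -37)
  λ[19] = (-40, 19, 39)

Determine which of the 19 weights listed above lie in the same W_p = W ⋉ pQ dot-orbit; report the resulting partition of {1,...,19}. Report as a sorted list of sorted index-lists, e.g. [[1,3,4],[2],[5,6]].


Root system A_3: the 3×3 matrix C matches after relabeling.

Folding the 19 weights λ_j+ρ into Ā_29 (reps in the given 3-coord order):

    [1] (10, 9, 9)
    [2] (10, 9, 9)
    [3] (10, 8, 10)
    [4] (10, 8, 10)
    [5] (22, 4, 3)
    [6] (10, 9, 9)
    [7] (3, 11, 6)
    [8] (7, 2, 10)
    [9] (3, 11, 6)
    [10] (10, 9, 9)
    [11] (22, 4, 3)
    [12] (22, 4, 3)
    [13] (10, 9, 9)
    [14] (10, 8, 10)
    [15] (3, 11, 6)
    [16] (10, 8, 10)
    [17] (22, 4, 3)
    [18] (22, 4, 3)
    [19] (10, 8, 10)

Linkage partition of the 19 weights (5 classes, p=29):

[[1, 2, 6, 10, 13], [3, 4, 14, 16, 19], [5, 11, 12, 17, 18], [7, 9, 15], [8]]


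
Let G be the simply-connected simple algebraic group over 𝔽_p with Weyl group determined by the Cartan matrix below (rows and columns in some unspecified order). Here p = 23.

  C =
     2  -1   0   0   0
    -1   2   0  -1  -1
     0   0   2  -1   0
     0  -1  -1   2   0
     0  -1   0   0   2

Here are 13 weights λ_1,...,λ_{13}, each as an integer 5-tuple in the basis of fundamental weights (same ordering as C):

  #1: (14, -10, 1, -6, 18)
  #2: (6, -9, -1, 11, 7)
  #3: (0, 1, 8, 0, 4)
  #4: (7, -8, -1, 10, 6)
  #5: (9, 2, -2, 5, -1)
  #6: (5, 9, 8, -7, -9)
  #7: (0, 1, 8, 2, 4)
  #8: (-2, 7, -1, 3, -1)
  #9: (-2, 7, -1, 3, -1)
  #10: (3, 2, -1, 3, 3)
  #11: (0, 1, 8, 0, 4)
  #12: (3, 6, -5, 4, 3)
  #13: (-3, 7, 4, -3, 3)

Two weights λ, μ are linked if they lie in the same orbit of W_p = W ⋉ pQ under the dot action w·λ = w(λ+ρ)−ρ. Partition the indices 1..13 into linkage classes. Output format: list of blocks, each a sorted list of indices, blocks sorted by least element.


Root system D_5: the 5×5 matrix C matches after relabeling.

Ā_23 reps of the 13 weights (D_5, coords as presented):

  λ_1 → (1, 2, 9, 1, 5)
  λ_2 → (1, 7, 0, 4, 0)
  λ_3 → (1, 2, 9, 1, 5)
  λ_4 → (1, 7, 0, 4, 0)
  λ_5 → (10, 3, 1, 1, 0)
  λ_6 → (2, 4, 3, 2, 4)
  λ_7 → (1, 2, 9, 1, 5)
  λ_8 → (1, 7, 0, 4, 0)
  λ_9 → (1, 7, 0, 4, 0)
  λ_10 → (4, 3, 0, 4, 4)
  λ_11 → (1, 2, 9, 1, 5)
  λ_12 → (4, 3, 0, 4, 4)
  λ_13 → (2, 4, 3, 2, 4)

The 13 indices split into 5 linkage classes (same alcove rep ⇔ same W_23-dot-orbit):

[[1, 3, 7, 11], [2, 4, 8, 9], [5], [6, 13], [10, 12]]


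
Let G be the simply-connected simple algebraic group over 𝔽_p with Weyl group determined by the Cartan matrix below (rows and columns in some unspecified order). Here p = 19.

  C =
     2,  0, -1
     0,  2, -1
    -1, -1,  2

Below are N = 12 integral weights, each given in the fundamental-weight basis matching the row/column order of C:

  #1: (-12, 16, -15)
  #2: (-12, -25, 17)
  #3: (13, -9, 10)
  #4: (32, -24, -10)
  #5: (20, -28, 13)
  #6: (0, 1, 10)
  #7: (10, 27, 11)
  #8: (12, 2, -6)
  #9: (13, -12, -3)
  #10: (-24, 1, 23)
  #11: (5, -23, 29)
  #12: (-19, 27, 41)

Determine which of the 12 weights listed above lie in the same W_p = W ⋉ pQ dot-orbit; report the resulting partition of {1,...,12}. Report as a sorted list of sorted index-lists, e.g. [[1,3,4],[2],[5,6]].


Cartan matrix: type A_3 (|W|=24); un-permuting the 3 rows.

Alcove-folded reps (p=19, 12 weights, presented ϖ-order):

  λ_1 → (8, 2, 3) · λ_2 → (1, 2, 11) · λ_3 → (8, 2, 3) · λ_4 → (9, 1, 5) · λ_5 → (8, 2, 3) · λ_6 → (1, 2, 11) · λ_7 → (6, 7, 4) · λ_8 → (8, 2, 3) · λ_9 → (1, 2, 11) · λ_10 → (12, 1, 4) · λ_11 → (8, 2, 3) · λ_12 → (9, 1, 5)

These 12 weights hit 5 W_19-dot-orbits; sizes (5, 3, 2, 1, 1):

[[1, 3, 5, 8, 11], [2, 6, 9], [4, 12], [7], [10]]


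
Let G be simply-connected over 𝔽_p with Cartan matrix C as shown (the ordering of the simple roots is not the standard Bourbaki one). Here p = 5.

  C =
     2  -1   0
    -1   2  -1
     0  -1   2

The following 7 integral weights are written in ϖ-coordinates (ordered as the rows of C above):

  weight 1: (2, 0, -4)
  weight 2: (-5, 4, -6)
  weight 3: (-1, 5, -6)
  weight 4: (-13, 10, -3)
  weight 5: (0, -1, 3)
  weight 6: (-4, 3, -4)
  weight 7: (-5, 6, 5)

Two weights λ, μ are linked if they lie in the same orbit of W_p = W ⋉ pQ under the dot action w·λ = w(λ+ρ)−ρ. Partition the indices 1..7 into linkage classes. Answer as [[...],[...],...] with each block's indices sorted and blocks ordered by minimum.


A_3 Cartan matrix, 3 simple roots permuted; ρ=(1,1,1).

Ā_5 reps of the 7 weights (A_3, coords as presented):

    λ_1+ρ ↦ (1, 2, 1)
    λ_2+ρ ↦ (0, 4, 1)
    λ_3+ρ ↦ (1, 0, 4)
    λ_4+ρ ↦ (1, 2, 1)
    λ_5+ρ ↦ (1, 0, 4)
    λ_6+ρ ↦ (1, 2, 1)
    λ_7+ρ ↦ (1, 2, 1)

The 7 indices split into 3 linkage classes (same alcove rep ⇔ same W_5-dot-orbit):

[[1, 4, 6, 7], [2], [3, 5]]


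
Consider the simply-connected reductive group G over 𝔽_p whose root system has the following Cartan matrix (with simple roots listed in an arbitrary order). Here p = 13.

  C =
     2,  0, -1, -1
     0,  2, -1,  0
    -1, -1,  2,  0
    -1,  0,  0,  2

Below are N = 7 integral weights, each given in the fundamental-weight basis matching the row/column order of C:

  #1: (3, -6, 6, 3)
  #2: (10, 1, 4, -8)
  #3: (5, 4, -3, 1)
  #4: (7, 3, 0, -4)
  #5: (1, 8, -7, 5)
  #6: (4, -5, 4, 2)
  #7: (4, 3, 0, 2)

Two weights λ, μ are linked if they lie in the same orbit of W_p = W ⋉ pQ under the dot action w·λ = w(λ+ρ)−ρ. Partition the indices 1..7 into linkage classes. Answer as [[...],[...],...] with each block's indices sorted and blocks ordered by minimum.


Root system A_4: the 4×4 matrix C matches after relabeling.

λ_j+ρ reflected into Ā_13 (⟨·,θ^∨⟩≤13); 4-tuples as given:

  λ_1+ρ ↦ (4, 3, 2, 2) · λ_2+ρ ↦ (4, 3, 2, 2) · λ_3+ρ ↦ (4, 3, 2, 2) · λ_4+ρ ↦ (5, 4, 1, 3) · λ_5+ρ ↦ (4, 3, 2, 2) · λ_6+ρ ↦ (5, 4, 1, 3) · λ_7+ρ ↦ (5, 4, 1, 3)

The 7 indices split into 2 linkage classes (same alcove rep ⇔ same W_13-dot-orbit):

[[1, 2, 3, 5], [4, 6, 7]]


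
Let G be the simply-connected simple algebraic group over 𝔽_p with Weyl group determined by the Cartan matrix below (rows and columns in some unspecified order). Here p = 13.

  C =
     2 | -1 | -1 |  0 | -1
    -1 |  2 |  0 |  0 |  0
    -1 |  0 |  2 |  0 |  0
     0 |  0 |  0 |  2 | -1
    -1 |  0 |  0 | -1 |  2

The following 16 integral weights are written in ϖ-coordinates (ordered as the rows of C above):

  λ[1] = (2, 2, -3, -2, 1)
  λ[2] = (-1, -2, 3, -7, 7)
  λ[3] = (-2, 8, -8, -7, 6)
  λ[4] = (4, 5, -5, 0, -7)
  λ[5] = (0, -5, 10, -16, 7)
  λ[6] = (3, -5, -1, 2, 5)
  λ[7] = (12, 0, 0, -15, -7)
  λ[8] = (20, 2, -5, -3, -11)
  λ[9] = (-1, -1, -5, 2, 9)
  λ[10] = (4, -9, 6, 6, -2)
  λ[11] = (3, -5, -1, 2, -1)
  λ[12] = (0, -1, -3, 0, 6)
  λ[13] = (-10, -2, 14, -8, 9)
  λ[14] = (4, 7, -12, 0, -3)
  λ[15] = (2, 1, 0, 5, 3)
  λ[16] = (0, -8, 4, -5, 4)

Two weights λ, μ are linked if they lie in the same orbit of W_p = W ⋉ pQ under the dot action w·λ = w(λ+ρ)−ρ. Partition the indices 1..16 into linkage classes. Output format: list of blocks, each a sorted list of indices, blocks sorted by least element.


Root system D_5: the 5×5 matrix C matches after relabeling.

Each λ_j+ρ reduced to Ā_13; 5-tuples below use C's row order:

  1: (1, 3, 2, 1, 1);  2: (1, 0, 3, 6, 1);  3: (0, 1, 1, 1, 4);  4: (0, 1, 1, 1, 4);  5: (1, 3, 2, 1, 1);  6: (0, 4, 0, 3, 0);  7: (0, 1, 1, 1, 4);  8: (1, 3, 2, 1, 1);  9: (0, 4, 0, 3, 0);  10: (1, 3, 2, 1, 1);  11: (0, 4, 0, 3, 0);  12: (0, 1, 1, 1, 4);  13: (3, 3, 1, 2, 0);  14: (1, 0, 3, 6, 1);  15: (0, 1, 2, 0, 3);  16: (0, 1, 1, 1, 4)

Grouping the 16 weights by Ā_13-representative: 6 linkage classes.

[[1, 5, 8, 10], [2, 14], [3, 4, 7, 12, 16], [6, 9, 11], [13], [15]]


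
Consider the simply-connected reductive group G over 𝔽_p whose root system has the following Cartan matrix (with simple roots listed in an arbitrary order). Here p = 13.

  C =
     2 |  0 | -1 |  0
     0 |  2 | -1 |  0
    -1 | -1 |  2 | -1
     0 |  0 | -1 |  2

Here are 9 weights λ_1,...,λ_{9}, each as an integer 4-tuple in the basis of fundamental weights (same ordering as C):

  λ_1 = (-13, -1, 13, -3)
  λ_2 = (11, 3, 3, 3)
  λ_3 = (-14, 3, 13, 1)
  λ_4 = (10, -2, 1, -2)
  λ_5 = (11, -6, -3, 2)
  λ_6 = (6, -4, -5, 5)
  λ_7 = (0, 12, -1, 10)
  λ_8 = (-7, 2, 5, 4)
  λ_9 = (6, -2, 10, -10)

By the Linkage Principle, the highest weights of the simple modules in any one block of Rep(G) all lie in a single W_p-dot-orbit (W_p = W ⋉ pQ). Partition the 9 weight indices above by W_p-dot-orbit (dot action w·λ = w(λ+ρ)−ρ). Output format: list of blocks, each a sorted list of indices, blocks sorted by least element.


Cartan matrix: type D_4 (|W|=192); un-permuting the 4 rows.

W_13-reps of the 9 weights in Ā_13 (same 4-coord order as C):

  λ_1 → (11, 1, 0, 1)
  λ_2 → (2, 4, 1, 4)
  λ_3 → (5, 2, 1, 4)
  λ_4 → (11, 1, 0, 1)
  λ_5 → (5, 2, 1, 4)
  λ_6 → (0, 4, 2, 1)
  λ_7 → (11, 1, 0, 1)
  λ_8 → (5, 2, 1, 4)
  λ_9 → (2, 4, 1, 4)

Partition of {1..9} into 4 W_13-dot-orbits:

[[1, 4, 7], [2, 9], [3, 5, 8], [6]]


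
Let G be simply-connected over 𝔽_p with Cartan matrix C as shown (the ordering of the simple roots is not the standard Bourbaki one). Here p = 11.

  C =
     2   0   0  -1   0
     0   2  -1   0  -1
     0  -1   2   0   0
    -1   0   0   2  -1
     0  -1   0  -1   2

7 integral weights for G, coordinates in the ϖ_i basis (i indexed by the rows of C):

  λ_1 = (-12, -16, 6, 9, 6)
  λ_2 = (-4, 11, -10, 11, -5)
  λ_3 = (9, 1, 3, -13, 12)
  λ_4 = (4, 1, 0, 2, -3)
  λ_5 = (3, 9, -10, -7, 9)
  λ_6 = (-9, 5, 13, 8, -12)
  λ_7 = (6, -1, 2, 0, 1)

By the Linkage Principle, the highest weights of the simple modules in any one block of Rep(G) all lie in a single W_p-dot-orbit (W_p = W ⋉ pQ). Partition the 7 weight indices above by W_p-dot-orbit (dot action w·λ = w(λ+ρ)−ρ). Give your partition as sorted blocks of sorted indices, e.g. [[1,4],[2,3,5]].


Cartan matrix: type A_5 (|W|=720); un-permuting the 5 rows.

Ā_11 reps of the 7 weights (A_5, coords as presented):

  1: (4, 1, 0, 3, 1);  2: (5, 0, 1, 1, 2);  3: (4, 1, 0, 3, 1);  4: (5, 0, 1, 1, 2);  5: (4, 1, 0, 3, 1);  6: (4, 1, 0, 3, 1);  7: (5, 0, 1, 1, 2)

The 7 indices split into 2 linkage classes (same alcove rep ⇔ same W_11-dot-orbit):

[[1, 3, 5, 6], [2, 4, 7]]


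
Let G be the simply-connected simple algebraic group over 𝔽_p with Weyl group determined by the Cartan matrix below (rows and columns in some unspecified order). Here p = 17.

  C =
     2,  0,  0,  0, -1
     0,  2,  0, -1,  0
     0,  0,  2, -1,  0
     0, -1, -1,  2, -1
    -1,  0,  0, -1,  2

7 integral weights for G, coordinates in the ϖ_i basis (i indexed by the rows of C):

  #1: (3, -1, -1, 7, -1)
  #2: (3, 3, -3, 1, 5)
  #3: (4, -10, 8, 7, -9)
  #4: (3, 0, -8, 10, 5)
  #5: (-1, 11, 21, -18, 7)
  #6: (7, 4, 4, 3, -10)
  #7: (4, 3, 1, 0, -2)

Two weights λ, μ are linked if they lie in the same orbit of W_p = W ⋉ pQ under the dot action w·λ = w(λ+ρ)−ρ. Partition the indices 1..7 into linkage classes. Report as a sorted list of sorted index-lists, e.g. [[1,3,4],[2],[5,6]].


D_5 Cartan matrix, 5 simple roots permuted; ρ=(1,1,1,1,1).

Each λ_j+ρ reduced to Ā_17; 5-tuples below use C's row order:

    1: (1, 0, 0, 5, 3)
    2: (4, 4, 2, 0, 1)
    3: (1, 0, 0, 5, 3)
    4: (4, 4, 2, 0, 1)
    5: (1, 0, 0, 5, 3)
    6: (1, 0, 0, 5, 3)
    7: (4, 4, 2, 0, 1)

Partition of {1..7} into 2 W_17-dot-orbits:

[[1, 3, 5, 6], [2, 4, 7]]


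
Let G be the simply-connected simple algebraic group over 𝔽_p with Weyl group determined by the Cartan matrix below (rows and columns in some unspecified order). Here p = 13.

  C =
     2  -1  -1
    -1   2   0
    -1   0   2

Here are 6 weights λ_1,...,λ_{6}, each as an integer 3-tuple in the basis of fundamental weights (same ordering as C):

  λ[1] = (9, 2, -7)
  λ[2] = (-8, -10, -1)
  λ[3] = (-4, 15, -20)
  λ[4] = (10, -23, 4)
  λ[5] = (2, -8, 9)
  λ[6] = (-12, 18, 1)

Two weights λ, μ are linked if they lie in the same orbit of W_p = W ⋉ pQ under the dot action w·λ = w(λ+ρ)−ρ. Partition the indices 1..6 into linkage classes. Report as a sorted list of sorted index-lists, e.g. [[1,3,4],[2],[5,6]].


C ↔ A_3 under row/col permutation; |W(A_3)| = 24.

Folding the 6 weights λ_j+ρ into Ā_13 (reps in the given 3-coord order):

    λ_1 → (4, 3, 6)
    λ_2 → (4, 3, 6)
    λ_3 → (4, 3, 6)
    λ_4 → (2, 2, 3)
    λ_5 → (4, 3, 6)
    λ_6 → (2, 2, 3)

Linkage partition of the 6 weights (2 classes, p=13):

[[1, 2, 3, 5], [4, 6]]


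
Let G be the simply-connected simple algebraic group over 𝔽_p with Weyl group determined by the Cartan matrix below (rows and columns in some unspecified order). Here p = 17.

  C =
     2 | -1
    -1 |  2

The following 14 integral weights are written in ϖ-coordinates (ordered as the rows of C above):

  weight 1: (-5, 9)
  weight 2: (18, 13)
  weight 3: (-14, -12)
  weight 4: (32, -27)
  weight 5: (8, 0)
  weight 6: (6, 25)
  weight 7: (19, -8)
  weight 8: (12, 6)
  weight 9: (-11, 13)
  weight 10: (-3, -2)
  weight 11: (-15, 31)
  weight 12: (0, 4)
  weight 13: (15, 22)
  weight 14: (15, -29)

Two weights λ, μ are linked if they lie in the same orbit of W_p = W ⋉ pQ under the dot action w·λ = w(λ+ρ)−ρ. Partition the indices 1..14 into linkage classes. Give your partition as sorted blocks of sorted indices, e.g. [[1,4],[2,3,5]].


A_2 Cartan matrix, 2 simple roots permuted; ρ=(1,1).

λ_j+ρ reflected into Ā_17 (⟨·,θ^∨⟩≤17); 2-tuples as given:

  λ_1 → (4, 6)
  λ_2 → (1, 2)
  λ_3 → (4, 6)
  λ_4 → (9, 1)
  λ_5 → (9, 1)
  λ_6 → (9, 1)
  λ_7 → (10, 4)
  λ_8 → (10, 4)
  λ_9 → (10, 4)
  λ_10 → (1, 2)
  λ_11 → (1, 2)
  λ_12 → (1, 5)
  λ_13 → (1, 5)
  λ_14 → (1, 5)

Grouping the 14 weights by Ā_17-representative: 5 linkage classes.

[[1, 3], [2, 10, 11], [4, 5, 6], [7, 8, 9], [12, 13, 14]]


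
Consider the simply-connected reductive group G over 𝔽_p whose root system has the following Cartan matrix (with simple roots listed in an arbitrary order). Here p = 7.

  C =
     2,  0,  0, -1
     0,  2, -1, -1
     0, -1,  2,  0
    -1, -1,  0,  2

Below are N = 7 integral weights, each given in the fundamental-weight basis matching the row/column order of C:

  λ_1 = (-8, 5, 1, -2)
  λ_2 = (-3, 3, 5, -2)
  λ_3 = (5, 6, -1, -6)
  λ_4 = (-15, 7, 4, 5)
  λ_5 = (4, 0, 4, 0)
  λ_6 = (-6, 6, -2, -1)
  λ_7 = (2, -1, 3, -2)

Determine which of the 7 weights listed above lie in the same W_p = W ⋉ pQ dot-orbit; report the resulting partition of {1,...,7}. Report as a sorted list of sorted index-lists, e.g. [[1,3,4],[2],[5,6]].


Dynkin diagram of C (from the 6 off-diagonal −1 entries): A_4.

Alcove-folded reps (p=7, 7 weights, presented ϖ-order):

  [1] (0, 1, 1, 5) · [2] (2, 1, 3, 0) · [3] (0, 1, 1, 5) · [4] (0, 1, 1, 5) · [5] (0, 1, 0, 1) · [6] (0, 1, 1, 5) · [7] (2, 1, 3, 0)

The 7 indices split into 3 linkage classes (same alcove rep ⇔ same W_7-dot-orbit):

[[1, 3, 4, 6], [2, 7], [5]]


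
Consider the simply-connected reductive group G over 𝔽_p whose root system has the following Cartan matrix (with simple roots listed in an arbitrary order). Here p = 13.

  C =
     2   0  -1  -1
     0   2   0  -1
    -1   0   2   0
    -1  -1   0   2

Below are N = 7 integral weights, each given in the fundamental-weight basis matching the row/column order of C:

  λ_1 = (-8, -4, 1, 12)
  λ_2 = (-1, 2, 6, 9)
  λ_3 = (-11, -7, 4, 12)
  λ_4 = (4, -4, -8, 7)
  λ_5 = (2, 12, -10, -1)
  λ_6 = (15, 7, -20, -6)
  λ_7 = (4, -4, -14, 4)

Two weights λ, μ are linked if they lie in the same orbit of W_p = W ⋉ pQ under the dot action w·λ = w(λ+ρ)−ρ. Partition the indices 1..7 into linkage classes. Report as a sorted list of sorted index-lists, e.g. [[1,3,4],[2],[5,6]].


C ↔ A_4 under row/col permutation; |W(A_4)| = 120.

Ā_13 reps of the 7 weights (A_4, coords as presented):

    [1] (2, 3, 5, 3)
    [2] (0, 4, 0, 6)
    [3] (2, 3, 5, 3)
    [4] (2, 3, 5, 3)
    [5] (0, 4, 0, 6)
    [6] (2, 3, 5, 3)
    [7] (2, 3, 5, 3)

2 distinct reps among the 7 weights ⇒ 2 W_13-linkage classes:

[[1, 3, 4, 6, 7], [2, 5]]


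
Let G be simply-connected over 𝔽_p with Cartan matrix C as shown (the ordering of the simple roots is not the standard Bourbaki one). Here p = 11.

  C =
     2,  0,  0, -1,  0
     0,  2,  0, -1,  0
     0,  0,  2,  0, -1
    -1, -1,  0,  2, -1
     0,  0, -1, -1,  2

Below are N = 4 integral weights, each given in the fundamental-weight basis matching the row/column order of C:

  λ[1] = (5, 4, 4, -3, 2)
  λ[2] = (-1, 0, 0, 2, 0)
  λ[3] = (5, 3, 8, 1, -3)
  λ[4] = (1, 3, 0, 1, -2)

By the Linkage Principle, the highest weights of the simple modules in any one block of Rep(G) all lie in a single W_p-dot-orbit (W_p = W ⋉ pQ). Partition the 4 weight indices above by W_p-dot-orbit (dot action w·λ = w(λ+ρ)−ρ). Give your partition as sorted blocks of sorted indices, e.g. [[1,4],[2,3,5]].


Type D_5, rank 5, |W|=1920; reorder rows/cols to standard.

Each λ_j+ρ reduced to Ā_11; 5-tuples below use C's row order:

  λ_1 → (0, 1, 1, 3, 1) · λ_2 → (0, 1, 1, 3, 1) · λ_3 → (2, 4, 0, 1, 1) · λ_4 → (2, 4, 0, 1, 1)

2 distinct reps among the 4 weights ⇒ 2 W_11-linkage classes:

[[1, 2], [3, 4]]


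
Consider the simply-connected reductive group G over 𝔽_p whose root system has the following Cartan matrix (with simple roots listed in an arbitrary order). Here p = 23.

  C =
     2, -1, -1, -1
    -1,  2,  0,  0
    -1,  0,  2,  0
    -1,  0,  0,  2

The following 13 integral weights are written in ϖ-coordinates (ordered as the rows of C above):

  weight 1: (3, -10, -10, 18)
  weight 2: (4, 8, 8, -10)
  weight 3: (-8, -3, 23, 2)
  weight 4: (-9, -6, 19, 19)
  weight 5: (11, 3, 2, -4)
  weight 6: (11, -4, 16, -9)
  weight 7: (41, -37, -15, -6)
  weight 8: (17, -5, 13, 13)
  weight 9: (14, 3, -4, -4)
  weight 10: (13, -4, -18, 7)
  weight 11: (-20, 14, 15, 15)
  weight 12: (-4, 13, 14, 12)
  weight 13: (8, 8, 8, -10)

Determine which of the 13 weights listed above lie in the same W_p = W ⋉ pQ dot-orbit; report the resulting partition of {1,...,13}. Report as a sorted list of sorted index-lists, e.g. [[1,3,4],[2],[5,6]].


Root system D_4: the 4×4 matrix C matches after relabeling.

λ_j+ρ reflected into Ā_23 (⟨·,θ^∨⟩≤23); 4-tuples as given:

  λ_1+ρ ↦ (4, 5, 5, 5) · λ_2+ρ ↦ (4, 5, 5, 5) · λ_3+ρ ↦ (3, 3, 11, 2) · λ_4+ρ ↦ (4, 4, 3, 3) · λ_5+ρ ↦ (4, 4, 3, 3) · λ_6+ρ ↦ (3, 3, 11, 2) · λ_7+ρ ↦ (5, 4, 8, 1) · λ_8+ρ ↦ (4, 5, 5, 5) · λ_9+ρ ↦ (4, 4, 3, 3) · λ_10+ρ ↦ (3, 3, 11, 2) · λ_11+ρ ↦ (4, 4, 3, 3) · λ_12+ρ ↦ (7, 2, 1, 3) · λ_13+ρ ↦ (4, 5, 5, 5)

These 13 weights hit 5 W_23-dot-orbits; sizes (4, 3, 4, 1, 1):

[[1, 2, 8, 13], [3, 6, 10], [4, 5, 9, 11], [7], [12]]


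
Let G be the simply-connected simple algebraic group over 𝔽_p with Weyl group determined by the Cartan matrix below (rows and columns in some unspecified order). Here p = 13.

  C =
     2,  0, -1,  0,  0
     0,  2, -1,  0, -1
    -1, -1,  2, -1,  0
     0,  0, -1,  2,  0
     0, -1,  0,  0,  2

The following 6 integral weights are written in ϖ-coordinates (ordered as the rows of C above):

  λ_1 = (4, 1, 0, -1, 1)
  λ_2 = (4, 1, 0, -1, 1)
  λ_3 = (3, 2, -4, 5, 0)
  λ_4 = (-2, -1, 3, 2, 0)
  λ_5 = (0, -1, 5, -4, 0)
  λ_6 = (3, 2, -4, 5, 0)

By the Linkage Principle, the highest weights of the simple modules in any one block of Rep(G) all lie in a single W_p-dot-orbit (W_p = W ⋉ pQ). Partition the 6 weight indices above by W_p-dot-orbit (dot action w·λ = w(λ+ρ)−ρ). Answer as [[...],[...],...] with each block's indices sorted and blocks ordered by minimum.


Cartan matrix: type D_5 (|W|=1920); un-permuting the 5 rows.

Ā_13 reps of the 6 weights (D_5, coords as presented):

  λ_1 → (5, 2, 1, 0, 2)
  λ_2 → (5, 2, 1, 0, 2)
  λ_3 → (1, 0, 3, 3, 1)
  λ_4 → (1, 0, 3, 3, 1)
  λ_5 → (1, 0, 3, 3, 1)
  λ_6 → (1, 0, 3, 3, 1)

Linkage partition of the 6 weights (2 classes, p=13):

[[1, 2], [3, 4, 5, 6]]


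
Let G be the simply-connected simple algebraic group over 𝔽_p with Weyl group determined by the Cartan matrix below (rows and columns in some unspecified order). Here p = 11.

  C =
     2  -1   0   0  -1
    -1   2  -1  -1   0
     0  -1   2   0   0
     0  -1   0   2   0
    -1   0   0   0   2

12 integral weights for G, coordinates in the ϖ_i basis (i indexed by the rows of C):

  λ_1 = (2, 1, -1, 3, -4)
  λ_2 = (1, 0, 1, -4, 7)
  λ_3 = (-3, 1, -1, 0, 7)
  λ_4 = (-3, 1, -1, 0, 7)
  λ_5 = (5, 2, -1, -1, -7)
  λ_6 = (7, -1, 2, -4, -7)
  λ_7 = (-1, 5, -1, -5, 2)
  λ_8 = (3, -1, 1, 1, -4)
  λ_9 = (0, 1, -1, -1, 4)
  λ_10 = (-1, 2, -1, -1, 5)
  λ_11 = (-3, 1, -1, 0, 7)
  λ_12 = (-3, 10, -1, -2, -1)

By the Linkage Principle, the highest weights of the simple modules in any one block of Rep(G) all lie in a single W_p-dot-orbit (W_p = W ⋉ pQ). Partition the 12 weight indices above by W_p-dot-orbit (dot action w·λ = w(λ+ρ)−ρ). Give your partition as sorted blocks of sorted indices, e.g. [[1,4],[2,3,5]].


Cartan matrix: type D_5 (|W|=1920); un-permuting the 5 rows.

Each λ_j+ρ reduced to Ā_11; 5-tuples below use C's row order:

  [1] (0, 2, 0, 4, 3)
  [2] (2, 0, 0, 1, 6)
  [3] (2, 0, 0, 1, 6)
  [4] (2, 0, 0, 1, 6)
  [5] (1, 2, 0, 0, 5)
  [6] (1, 2, 0, 0, 5)
  [7] (0, 2, 0, 4, 3)
  [8] (1, 0, 2, 2, 3)
  [9] (1, 2, 0, 0, 5)
  [10] (1, 2, 0, 0, 5)
  [11] (2, 0, 0, 1, 6)
  [12] (2, 0, 0, 1, 6)

Partition of {1..12} into 4 W_11-dot-orbits:

[[1, 7], [2, 3, 4, 11, 12], [5, 6, 9, 10], [8]]


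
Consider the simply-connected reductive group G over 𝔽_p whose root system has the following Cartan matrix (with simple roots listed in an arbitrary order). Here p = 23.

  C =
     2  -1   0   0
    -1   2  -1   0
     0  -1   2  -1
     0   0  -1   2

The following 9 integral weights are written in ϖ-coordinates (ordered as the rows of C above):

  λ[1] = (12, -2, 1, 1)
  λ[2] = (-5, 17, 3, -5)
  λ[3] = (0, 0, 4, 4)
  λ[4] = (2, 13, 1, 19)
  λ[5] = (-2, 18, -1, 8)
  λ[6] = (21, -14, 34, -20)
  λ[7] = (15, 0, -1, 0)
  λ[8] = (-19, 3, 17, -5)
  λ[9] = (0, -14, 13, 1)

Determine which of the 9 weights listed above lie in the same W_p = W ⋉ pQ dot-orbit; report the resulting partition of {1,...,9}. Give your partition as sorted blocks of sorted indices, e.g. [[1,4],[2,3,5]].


Cartan matrix: type A_4 (|W|=120); un-permuting the 4 rows.

W_23-reps of the 9 weights in Ā_23 (same 4-coord order as C):

  λ_1 → (12, 1, 1, 2) · λ_2 → (4, 14, 0, 4) · λ_3 → (1, 1, 5, 5) · λ_4 → (13, 1, 2, 4) · λ_5 → (4, 14, 0, 4) · λ_6 → (12, 1, 1, 2) · λ_7 → (16, 1, 0, 1) · λ_8 → (4, 14, 0, 4) · λ_9 → (12, 1, 1, 2)

Grouping the 9 weights by Ā_23-representative: 5 linkage classes.

[[1, 6, 9], [2, 5, 8], [3], [4], [7]]


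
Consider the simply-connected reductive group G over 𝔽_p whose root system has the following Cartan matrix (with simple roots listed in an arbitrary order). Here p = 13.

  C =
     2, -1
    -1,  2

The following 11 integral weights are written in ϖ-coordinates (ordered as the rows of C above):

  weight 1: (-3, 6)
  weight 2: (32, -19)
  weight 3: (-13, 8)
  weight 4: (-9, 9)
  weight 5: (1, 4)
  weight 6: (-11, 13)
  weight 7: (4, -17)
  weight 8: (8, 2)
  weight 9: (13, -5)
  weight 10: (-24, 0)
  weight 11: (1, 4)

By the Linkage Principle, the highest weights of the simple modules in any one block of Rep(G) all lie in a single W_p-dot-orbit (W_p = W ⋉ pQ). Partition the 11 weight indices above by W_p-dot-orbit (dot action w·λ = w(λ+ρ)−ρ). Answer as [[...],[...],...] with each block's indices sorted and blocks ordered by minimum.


C ↔ A_2 under row/col permutation; |W(A_2)| = 6.

Ā_13 reps of the 11 weights (A_2, coords as presented):

  λ_1+ρ ↦ (2, 5);  λ_2+ρ ↦ (2, 5);  λ_3+ρ ↦ (9, 3);  λ_4+ρ ↦ (8, 2);  λ_5+ρ ↦ (2, 5);  λ_6+ρ ↦ (9, 3);  λ_7+ρ ↦ (8, 2);  λ_8+ρ ↦ (9, 3);  λ_9+ρ ↦ (9, 3);  λ_10+ρ ↦ (9, 3);  λ_11+ρ ↦ (2, 5)

The 11 indices split into 3 linkage classes (same alcove rep ⇔ same W_13-dot-orbit):

[[1, 2, 5, 11], [3, 6, 8, 9, 10], [4, 7]]


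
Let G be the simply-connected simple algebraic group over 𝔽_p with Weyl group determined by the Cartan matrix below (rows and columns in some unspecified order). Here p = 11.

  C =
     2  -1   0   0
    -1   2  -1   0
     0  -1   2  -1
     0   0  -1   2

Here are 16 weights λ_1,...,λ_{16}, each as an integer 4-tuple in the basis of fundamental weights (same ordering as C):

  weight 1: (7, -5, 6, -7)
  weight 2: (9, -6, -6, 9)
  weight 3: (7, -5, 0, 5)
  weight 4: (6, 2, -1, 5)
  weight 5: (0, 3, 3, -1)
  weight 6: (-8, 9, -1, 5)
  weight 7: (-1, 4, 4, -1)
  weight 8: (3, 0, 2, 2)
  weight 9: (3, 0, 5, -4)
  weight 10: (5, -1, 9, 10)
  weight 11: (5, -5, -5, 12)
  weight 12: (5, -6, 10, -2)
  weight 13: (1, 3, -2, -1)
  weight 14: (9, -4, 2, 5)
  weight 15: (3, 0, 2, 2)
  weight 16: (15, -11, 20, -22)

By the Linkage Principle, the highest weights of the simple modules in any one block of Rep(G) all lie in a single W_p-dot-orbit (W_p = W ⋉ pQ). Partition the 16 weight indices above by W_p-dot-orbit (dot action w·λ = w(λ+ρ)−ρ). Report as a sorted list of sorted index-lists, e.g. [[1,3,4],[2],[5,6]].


Cartan matrix: type A_4 (|W|=120); un-permuting the 4 rows.

Each λ_j+ρ reduced to Ā_11; 4-tuples below use C's row order:

  1: (4, 1, 3, 3);  2: (0, 5, 5, 0);  3: (4, 1, 3, 3);  4: (2, 3, 0, 1);  5: (1, 4, 4, 0);  6: (2, 3, 0, 1);  7: (0, 5, 5, 0);  8: (4, 1, 3, 3);  9: (4, 1, 3, 3);  10: (0, 5, 5, 0);  11: (0, 2, 4, 3);  12: (0, 5, 5, 0);  13: (2, 3, 0, 1);  14: (2, 3, 0, 1);  15: (4, 1, 3, 3);  16: (0, 5, 5, 0)

Partition of {1..16} into 5 W_11-dot-orbits:

[[1, 3, 8, 9, 15], [2, 7, 10, 12, 16], [4, 6, 13, 14], [5], [11]]


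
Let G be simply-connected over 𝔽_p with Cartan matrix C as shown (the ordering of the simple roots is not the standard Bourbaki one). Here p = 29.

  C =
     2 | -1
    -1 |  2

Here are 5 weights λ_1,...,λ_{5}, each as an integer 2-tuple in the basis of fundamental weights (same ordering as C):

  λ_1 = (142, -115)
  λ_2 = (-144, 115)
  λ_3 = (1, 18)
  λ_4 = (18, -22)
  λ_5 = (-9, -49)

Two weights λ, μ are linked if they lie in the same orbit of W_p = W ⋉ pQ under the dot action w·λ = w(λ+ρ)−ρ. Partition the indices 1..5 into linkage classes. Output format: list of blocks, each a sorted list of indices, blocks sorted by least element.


Type A_2, rank 2, |W|=6; reorder rows/cols to standard.

Ā_29 reps of the 5 weights (A_2, coords as presented):

  [1] (2, 0);  [2] (2, 0);  [3] (2, 19);  [4] (2, 19);  [5] (2, 19)

Linkage partition of the 5 weights (2 classes, p=29):

[[1, 2], [3, 4, 5]]


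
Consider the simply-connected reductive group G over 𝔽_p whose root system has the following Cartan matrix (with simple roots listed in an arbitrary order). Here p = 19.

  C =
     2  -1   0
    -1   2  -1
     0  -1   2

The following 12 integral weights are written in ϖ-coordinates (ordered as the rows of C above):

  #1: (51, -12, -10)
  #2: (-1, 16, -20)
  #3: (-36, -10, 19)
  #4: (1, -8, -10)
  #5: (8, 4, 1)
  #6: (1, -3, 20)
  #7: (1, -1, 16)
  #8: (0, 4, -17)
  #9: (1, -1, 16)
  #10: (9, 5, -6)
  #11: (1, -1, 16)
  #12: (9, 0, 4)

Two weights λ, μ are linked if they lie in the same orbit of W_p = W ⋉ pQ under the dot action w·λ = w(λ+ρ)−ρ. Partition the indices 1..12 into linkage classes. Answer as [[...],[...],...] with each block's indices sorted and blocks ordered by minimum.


Dynkin diagram of C (from the 4 off-diagonal −1 entries): A_3.

Folding the 12 weights λ_j+ρ into Ā_19 (reps in the given 3-coord order):

    λ_1 → (10, 1, 5)
    λ_2 → (2, 0, 17)
    λ_3 → (10, 1, 5)
    λ_4 → (9, 5, 2)
    λ_5 → (9, 5, 2)
    λ_6 → (2, 0, 17)
    λ_7 → (2, 0, 17)
    λ_8 → (10, 1, 5)
    λ_9 → (2, 0, 17)
    λ_10 → (10, 1, 5)
    λ_11 → (2, 0, 17)
    λ_12 → (10, 1, 5)

3 distinct reps among the 12 weights ⇒ 3 W_19-linkage classes:

[[1, 3, 8, 10, 12], [2, 6, 7, 9, 11], [4, 5]]


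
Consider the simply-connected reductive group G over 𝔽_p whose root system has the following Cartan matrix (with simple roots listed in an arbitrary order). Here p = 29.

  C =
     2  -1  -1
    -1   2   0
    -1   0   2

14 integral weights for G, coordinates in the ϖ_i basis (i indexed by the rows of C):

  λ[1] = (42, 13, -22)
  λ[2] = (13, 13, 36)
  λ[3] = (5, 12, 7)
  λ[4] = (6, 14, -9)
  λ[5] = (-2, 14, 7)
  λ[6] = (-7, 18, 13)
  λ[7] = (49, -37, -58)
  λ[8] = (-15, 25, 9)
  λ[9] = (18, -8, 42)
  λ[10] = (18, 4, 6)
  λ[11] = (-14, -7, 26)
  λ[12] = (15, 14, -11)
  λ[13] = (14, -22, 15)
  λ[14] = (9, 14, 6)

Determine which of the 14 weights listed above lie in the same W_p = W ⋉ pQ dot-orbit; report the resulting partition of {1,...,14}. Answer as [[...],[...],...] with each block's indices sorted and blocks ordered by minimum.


Cartan matrix: type A_3 (|W|=24); un-permuting the 3 rows.

Folding the 14 weights λ_j+ρ into Ā_29 (reps in the given 3-coord order):

  λ_1+ρ ↦ (1, 14, 7)
  λ_2+ρ ↦ (1, 14, 7)
  λ_3+ρ ↦ (6, 13, 8)
  λ_4+ρ ↦ (1, 14, 7)
  λ_5+ρ ↦ (1, 14, 7)
  λ_6+ρ ↦ (6, 13, 8)
  λ_7+ρ ↦ (1, 14, 7)
  λ_8+ρ ↦ (10, 12, 4)
  λ_9+ρ ↦ (10, 12, 4)
  λ_10+ρ ↦ (19, 3, 5)
  λ_11+ρ ↦ (6, 13, 8)
  λ_12+ρ ↦ (6, 13, 8)
  λ_13+ρ ↦ (6, 13, 8)
  λ_14+ρ ↦ (10, 12, 4)

Partition of {1..14} into 4 W_29-dot-orbits:

[[1, 2, 4, 5, 7], [3, 6, 11, 12, 13], [8, 9, 14], [10]]


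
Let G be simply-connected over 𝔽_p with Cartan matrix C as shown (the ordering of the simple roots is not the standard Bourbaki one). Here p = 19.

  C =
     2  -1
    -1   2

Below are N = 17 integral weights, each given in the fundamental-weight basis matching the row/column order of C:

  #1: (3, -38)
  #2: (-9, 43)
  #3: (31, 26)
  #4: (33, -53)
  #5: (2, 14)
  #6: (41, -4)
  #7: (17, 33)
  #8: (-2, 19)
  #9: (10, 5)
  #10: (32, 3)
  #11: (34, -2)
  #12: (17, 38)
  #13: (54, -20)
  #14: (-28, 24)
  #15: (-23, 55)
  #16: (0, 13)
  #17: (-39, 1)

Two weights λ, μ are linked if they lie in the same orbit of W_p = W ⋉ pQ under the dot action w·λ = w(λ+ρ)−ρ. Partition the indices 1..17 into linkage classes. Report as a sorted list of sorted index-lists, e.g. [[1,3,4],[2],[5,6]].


Root system A_2: the 2×2 matrix C matches after relabeling.

Ā_19 reps of the 17 weights (A_2, coords as presented):

  1: (1, 14);  2: (11, 6);  3: (11, 6);  4: (1, 14);  5: (3, 15);  6: (3, 15);  7: (1, 14);  8: (0, 18);  9: (11, 6);  10: (1, 14);  11: (3, 15);  12: (0, 18);  13: (17, 0);  14: (11, 6);  15: (3, 15);  16: (1, 14);  17: (17, 0)

Linkage partition of the 17 weights (5 classes, p=19):

[[1, 4, 7, 10, 16], [2, 3, 9, 14], [5, 6, 11, 15], [8, 12], [13, 17]]


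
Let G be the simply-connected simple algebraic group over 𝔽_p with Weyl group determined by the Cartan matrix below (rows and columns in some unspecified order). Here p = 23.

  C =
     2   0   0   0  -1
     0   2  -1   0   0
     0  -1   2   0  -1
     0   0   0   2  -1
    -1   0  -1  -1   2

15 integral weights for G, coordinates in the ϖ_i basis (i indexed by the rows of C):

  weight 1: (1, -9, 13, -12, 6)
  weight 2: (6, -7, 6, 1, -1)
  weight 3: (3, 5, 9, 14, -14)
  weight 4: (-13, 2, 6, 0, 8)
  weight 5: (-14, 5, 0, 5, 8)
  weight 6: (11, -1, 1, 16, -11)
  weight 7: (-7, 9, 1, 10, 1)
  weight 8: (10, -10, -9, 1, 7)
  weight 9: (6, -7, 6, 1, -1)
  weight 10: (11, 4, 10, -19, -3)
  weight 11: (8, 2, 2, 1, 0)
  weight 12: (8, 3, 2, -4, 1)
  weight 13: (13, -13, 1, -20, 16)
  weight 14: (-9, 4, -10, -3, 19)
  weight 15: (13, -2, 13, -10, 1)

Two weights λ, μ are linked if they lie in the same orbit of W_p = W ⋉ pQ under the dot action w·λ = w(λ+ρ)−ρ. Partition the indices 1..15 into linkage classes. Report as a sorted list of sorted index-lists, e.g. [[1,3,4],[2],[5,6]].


Dynkin diagram of C (from the 8 off-diagonal −1 entries): D_5.

Ā_23 reps of the 15 weights (D_5, coords as presented):

  λ_1 → (2, 8, 0, 7, 2) · λ_2 → (7, 6, 1, 2, 0) · λ_3 → (9, 3, 3, 2, 1) · λ_4 → (9, 3, 3, 2, 1) · λ_5 → (9, 3, 3, 2, 1) · λ_6 → (2, 8, 0, 7, 2) · λ_7 → (2, 8, 0, 7, 2) · λ_8 → (2, 8, 0, 7, 2) · λ_9 → (7, 6, 1, 2, 0) · λ_10 → (8, 4, 2, 2, 1) · λ_11 → (9, 3, 3, 2, 1) · λ_12 → (8, 4, 2, 2, 1) · λ_13 → (2, 8, 0, 7, 2) · λ_14 → (8, 4, 2, 2, 1) · λ_15 → (7, 6, 1, 2, 0)

The 15 indices split into 4 linkage classes (same alcove rep ⇔ same W_23-dot-orbit):

[[1, 6, 7, 8, 13], [2, 9, 15], [3, 4, 5, 11], [10, 12, 14]]


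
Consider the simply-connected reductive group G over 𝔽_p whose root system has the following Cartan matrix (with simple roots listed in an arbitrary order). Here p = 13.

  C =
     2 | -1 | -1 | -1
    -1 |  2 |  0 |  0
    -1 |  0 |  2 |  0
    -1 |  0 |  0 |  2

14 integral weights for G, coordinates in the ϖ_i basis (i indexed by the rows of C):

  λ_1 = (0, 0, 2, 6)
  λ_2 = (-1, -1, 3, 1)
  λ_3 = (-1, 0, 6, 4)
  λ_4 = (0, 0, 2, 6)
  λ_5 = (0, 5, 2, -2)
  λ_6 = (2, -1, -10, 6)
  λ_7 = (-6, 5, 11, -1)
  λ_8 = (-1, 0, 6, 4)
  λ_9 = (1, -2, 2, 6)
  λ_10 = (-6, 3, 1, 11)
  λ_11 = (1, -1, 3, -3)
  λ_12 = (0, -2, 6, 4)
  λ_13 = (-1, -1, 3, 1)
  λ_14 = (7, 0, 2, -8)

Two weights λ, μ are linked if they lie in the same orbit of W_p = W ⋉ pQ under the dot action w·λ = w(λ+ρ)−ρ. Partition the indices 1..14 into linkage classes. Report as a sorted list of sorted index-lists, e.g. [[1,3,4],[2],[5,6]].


Type D_4, rank 4, |W|=192; reorder rows/cols to standard.

Folding the 14 weights λ_j+ρ into Ā_13 (reps in the given 4-coord order):

  [1] (1, 1, 3, 7)
  [2] (0, 0, 4, 2)
  [3] (0, 1, 7, 5)
  [4] (1, 1, 3, 7)
  [5] (0, 6, 3, 1)
  [6] (0, 6, 3, 1)
  [7] (0, 1, 7, 5)
  [8] (0, 1, 7, 5)
  [9] (1, 1, 3, 7)
  [10] (1, 1, 3, 7)
  [11] (0, 0, 4, 2)
  [12] (0, 1, 7, 5)
  [13] (0, 0, 4, 2)
  [14] (1, 1, 3, 7)

Linkage partition of the 14 weights (4 classes, p=13):

[[1, 4, 9, 10, 14], [2, 11, 13], [3, 7, 8, 12], [5, 6]]


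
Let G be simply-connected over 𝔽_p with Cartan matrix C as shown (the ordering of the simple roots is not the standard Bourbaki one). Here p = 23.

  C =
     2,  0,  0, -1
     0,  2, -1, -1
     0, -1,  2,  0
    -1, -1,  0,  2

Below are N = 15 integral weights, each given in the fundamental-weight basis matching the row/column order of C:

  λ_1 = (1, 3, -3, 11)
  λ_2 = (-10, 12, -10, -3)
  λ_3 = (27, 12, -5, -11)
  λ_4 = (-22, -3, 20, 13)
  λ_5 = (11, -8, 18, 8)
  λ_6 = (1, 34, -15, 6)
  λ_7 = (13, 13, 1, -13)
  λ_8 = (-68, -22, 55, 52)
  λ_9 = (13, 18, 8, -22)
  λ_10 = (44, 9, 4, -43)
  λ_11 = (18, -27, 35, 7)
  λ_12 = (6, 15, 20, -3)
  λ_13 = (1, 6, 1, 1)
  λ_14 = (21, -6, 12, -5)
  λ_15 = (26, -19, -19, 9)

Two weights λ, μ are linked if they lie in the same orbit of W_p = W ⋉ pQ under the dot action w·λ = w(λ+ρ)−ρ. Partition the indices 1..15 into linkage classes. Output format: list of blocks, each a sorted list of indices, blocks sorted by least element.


Cartan matrix: type A_4 (|W|=120); un-permuting the 4 rows.

Each λ_j+ρ reduced to Ā_23; 4-tuples below use C's row order:

  λ_1+ρ ↦ (2, 2, 2, 12);  λ_2+ρ ↦ (2, 7, 2, 2);  λ_3+ρ ↦ (10, 4, 1, 5);  λ_4+ρ ↦ (2, 7, 2, 2);  λ_5+ρ ↦ (2, 7, 2, 2);  λ_6+ρ ↦ (2, 2, 2, 12);  λ_7+ρ ↦ (2, 2, 2, 12);  λ_8+ρ ↦ (2, 7, 2, 2);  λ_9+ρ ↦ (2, 2, 2, 12);  λ_10+ρ ↦ (10, 4, 1, 5);  λ_11+ρ ↦ (10, 4, 1, 5);  λ_12+ρ ↦ (2, 2, 2, 12);  λ_13+ρ ↦ (2, 7, 2, 2);  λ_14+ρ ↦ (10, 4, 1, 5);  λ_15+ρ ↦ (10, 4, 1, 5)

These 15 weights hit 3 W_23-dot-orbits; sizes (5, 5, 5):

[[1, 6, 7, 9, 12], [2, 4, 5, 8, 13], [3, 10, 11, 14, 15]]


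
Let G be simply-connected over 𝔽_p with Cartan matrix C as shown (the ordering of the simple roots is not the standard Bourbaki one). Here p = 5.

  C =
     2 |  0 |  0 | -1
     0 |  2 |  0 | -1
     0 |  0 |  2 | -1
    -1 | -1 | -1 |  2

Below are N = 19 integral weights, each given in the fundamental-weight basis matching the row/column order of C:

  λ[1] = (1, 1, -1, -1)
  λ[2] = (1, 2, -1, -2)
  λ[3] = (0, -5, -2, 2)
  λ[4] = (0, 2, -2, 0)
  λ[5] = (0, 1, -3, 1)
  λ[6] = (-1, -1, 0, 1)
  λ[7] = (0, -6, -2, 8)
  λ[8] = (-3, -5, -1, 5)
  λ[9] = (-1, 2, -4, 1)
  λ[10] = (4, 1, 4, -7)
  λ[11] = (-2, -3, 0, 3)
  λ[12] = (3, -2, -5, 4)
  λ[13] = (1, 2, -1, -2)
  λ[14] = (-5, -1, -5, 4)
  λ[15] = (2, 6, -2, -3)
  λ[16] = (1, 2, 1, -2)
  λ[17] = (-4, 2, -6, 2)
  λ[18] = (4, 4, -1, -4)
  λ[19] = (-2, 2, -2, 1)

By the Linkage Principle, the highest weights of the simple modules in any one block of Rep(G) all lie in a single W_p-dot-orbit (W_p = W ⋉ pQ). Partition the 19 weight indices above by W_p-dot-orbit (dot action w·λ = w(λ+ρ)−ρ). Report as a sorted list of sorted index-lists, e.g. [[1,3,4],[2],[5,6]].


C ↔ D_4 under row/col permutation; |W(D_4)| = 192.

Folding the 19 weights λ_j+ρ into Ā_5 (reps in the given 4-coord order):

  λ_1 → (2, 2, 0, 0) · λ_2 → (1, 2, 1, 0) · λ_3 → (1, 2, 1, 0) · λ_4 → (1, 3, 1, 0) · λ_5 → (1, 2, 2, 0) · λ_6 → (0, 0, 1, 2) · λ_7 → (1, 3, 1, 0) · λ_8 → (1, 3, 1, 0) · λ_9 → (1, 2, 2, 0) · λ_10 → (0, 3, 0, 1) · λ_11 → (1, 2, 1, 0) · λ_12 → (0, 3, 0, 1) · λ_13 → (1, 2, 1, 0) · λ_14 → (1, 3, 1, 0) · λ_15 → (2, 2, 0, 0) · λ_16 → (1, 2, 1, 0) · λ_17 → (2, 2, 0, 0) · λ_18 → (0, 0, 1, 2) · λ_19 → (1, 3, 1, 0)

These 19 weights hit 6 W_5-dot-orbits; sizes (3, 5, 5, 2, 2, 2):

[[1, 15, 17], [2, 3, 11, 13, 16], [4, 7, 8, 14, 19], [5, 9], [6, 18], [10, 12]]


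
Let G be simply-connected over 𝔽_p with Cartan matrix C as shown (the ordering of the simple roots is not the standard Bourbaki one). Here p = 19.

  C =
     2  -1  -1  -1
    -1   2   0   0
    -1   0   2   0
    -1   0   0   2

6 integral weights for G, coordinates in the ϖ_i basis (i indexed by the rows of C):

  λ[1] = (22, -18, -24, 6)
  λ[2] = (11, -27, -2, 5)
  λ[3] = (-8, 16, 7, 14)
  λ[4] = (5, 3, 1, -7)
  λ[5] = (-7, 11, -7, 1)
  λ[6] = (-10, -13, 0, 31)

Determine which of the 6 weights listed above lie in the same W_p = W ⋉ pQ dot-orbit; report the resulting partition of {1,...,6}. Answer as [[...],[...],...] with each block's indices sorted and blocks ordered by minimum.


Cartan matrix: type D_4 (|W|=192); un-permuting the 4 rows.

Folding the 6 weights λ_j+ρ into Ā_19 (reps in the given 4-coord order):

    λ_1+ρ ↦ (0, 4, 2, 6)
    λ_2+ρ ↦ (1, 3, 6, 1)
    λ_3+ρ ↦ (1, 3, 6, 1)
    λ_4+ρ ↦ (0, 4, 2, 6)
    λ_5+ρ ↦ (0, 4, 2, 6)
    λ_6+ρ ↦ (1, 3, 6, 1)

Partition of {1..6} into 2 W_19-dot-orbits:

[[1, 4, 5], [2, 3, 6]]


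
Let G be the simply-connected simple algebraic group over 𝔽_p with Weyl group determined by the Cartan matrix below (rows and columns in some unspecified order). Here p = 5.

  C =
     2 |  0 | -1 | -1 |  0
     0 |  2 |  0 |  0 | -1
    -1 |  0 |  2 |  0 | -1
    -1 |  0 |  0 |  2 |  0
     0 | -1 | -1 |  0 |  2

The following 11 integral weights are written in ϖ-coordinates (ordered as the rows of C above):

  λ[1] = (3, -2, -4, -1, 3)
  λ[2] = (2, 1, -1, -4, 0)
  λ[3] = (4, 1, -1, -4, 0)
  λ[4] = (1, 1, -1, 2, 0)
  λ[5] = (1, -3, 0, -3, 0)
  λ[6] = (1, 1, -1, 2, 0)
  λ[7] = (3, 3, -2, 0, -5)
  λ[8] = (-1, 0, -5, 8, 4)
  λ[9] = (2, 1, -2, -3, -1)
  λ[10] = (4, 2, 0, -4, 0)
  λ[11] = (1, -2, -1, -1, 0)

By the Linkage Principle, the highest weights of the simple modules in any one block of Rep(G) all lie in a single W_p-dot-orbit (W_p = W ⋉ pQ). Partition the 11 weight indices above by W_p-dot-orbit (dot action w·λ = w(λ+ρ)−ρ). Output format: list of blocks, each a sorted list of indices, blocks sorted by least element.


Cartan matrix: type A_5 (|W|=720); un-permuting the 5 rows.

Each λ_j+ρ reduced to Ā_5; 5-tuples below use C's row order:

  λ_1 → (1, 1, 3, 0, 0)
  λ_2 → (0, 1, 0, 2, 1)
  λ_3 → (2, 1, 0, 0, 0)
  λ_4 → (2, 1, 0, 0, 0)
  λ_5 → (0, 1, 0, 2, 1)
  λ_6 → (2, 1, 0, 0, 0)
  λ_7 → (1, 1, 3, 0, 0)
  λ_8 → (1, 1, 3, 0, 0)
  λ_9 → (0, 1, 0, 2, 1)
  λ_10 → (0, 1, 0, 2, 1)
  λ_11 → (2, 1, 0, 0, 0)

3 distinct reps among the 11 weights ⇒ 3 W_5-linkage classes:

[[1, 7, 8], [2, 5, 9, 10], [3, 4, 6, 11]]
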